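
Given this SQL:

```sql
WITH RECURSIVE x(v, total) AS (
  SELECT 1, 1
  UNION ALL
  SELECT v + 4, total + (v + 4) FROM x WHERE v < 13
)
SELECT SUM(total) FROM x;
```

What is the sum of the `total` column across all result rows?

50

Base: v=1, total=1.
Iteration 1: 1 < 13 holds -> v = 1 + 4 = 5, total = 1 + 5 = 6.
Iteration 2: 5 < 13 holds -> v = 5 + 4 = 9, total = 6 + 9 = 15.
Iteration 3: 9 < 13 holds -> v = 9 + 4 = 13, total = 15 + 13 = 28.
Iteration 4: 13 < 13 fails; recursion stops.
SUM(total) = 1 + 6 + 15 + 28 = 50.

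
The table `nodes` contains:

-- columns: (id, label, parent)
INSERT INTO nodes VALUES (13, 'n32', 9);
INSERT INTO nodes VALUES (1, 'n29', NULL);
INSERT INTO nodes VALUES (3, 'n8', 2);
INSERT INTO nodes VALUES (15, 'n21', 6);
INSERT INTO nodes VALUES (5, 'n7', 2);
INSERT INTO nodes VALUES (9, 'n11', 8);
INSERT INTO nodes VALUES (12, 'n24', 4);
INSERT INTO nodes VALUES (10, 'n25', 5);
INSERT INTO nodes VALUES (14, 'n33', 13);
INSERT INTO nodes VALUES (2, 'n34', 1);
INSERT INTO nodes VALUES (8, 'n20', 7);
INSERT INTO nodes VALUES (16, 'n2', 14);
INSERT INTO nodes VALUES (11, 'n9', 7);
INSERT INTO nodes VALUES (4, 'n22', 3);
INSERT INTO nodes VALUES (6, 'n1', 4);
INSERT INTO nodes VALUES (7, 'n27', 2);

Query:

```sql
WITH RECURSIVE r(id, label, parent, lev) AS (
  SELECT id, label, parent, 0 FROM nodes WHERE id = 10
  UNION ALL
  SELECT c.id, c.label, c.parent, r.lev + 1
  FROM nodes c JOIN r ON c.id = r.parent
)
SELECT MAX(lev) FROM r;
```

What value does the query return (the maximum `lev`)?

Base: id=10 (n25), parent=5, lev 0.
Iteration 1: join on id=5 -> n7 (id 5, parent=2, lev 1).
Iteration 2: join on id=2 -> n34 (id 2, parent=1, lev 2).
Iteration 3: join on id=1 -> n29 (id 1, parent=NULL, lev 3).
Iteration 4: parent is NULL; no match; recursion stops.
lev values: 0, 1, 2, 3; the maximum is 3.

3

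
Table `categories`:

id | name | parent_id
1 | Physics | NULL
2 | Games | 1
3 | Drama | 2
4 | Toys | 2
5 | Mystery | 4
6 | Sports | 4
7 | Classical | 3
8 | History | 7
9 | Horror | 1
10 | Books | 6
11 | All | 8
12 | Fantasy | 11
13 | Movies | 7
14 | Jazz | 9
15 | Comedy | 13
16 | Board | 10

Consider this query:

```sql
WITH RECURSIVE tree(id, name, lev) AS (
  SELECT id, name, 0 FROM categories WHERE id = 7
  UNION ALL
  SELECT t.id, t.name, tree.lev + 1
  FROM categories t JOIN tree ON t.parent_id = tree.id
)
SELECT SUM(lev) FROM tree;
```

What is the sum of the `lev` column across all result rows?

Base: id=7 (Classical) at lev 0.
Iteration 1: rows with parent_id in {7} -> History (id 8, lev 1), Movies (id 13, lev 1).
Iteration 2: rows with parent_id in {8,13} -> All (id 11, lev 2), Comedy (id 15, lev 2).
Iteration 3: rows with parent_id in {11,15} -> Fantasy (id 12, lev 3).
Iteration 4: no rows with parent_id in {12}; recursion stops.
SUM(lev) = 0 + 1 + 1 + 2 + 2 + 3 = 9.

9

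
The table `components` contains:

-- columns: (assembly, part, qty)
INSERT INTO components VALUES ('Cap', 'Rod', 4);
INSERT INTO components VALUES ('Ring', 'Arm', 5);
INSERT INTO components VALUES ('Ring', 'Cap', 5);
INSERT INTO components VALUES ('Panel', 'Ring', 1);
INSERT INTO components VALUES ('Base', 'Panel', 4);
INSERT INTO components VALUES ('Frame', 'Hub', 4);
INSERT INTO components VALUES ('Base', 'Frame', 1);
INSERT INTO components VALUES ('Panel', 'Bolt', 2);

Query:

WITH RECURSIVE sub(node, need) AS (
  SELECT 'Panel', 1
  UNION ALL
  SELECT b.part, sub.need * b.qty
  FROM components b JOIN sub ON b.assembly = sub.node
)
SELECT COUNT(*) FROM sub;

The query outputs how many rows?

6

Base: (Panel, need=1).
Iteration 1: components of {Panel} -> Bolt = 1*2 = 2, Ring = 1*1 = 1.
Iteration 2: components of {Bolt,Ring} -> Arm = 1*5 = 5, Cap = 1*5 = 5.
Iteration 3: components of {Arm,Cap} -> Rod = 5*4 = 20.
Iteration 4: no further components; recursion stops.
Total rows emitted: 6.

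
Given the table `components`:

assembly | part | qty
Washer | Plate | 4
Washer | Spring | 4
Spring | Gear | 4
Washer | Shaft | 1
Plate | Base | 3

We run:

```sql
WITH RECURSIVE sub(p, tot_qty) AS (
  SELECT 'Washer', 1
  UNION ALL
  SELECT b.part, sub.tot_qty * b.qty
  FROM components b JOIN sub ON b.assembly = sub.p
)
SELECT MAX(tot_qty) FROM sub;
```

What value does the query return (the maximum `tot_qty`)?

16

Base: (Washer, tot_qty=1).
Iteration 1: components of {Washer} -> Plate = 1*4 = 4, Shaft = 1*1 = 1, Spring = 1*4 = 4.
Iteration 2: components of {Plate,Shaft,Spring} -> Base = 4*3 = 12, Gear = 4*4 = 16.
Iteration 3: no further components; recursion stops.
tot_qty values: 1, 4, 4, 1, 12, 16; the maximum is 16.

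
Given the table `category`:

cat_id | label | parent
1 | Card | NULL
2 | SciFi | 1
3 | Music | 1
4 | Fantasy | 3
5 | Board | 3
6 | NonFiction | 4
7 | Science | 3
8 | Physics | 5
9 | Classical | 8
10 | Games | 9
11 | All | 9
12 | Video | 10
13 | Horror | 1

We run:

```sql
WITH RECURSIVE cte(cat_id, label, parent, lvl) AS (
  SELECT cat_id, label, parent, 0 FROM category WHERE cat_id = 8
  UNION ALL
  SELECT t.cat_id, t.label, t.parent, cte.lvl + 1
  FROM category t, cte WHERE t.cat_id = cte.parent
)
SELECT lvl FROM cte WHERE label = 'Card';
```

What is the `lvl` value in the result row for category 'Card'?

3

Base: cat_id=8 (Physics), parent=5, lvl 0.
Iteration 1: join on cat_id=5 -> Board (id 5, parent=3, lvl 1).
Iteration 2: join on cat_id=3 -> Music (id 3, parent=1, lvl 2).
Iteration 3: join on cat_id=1 -> Card (id 1, parent=NULL, lvl 3).
Iteration 4: parent is NULL; no match; recursion stops.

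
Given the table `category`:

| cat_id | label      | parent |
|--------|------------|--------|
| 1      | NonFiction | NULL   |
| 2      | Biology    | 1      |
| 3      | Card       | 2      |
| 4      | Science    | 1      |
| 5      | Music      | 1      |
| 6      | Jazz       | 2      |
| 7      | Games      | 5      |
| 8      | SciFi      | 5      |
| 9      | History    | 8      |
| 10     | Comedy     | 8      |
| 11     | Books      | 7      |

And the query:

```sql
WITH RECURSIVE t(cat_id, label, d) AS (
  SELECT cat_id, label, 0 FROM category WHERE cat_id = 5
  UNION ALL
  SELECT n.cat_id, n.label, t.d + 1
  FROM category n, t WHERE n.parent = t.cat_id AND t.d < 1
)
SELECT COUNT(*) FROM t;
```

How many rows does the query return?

Base: cat_id=5 (Music) at d 0.
Iteration 1: rows with parent in {5} -> Games (id 7, d 1), SciFi (id 8, d 1).
Iteration 2: d < 1 fails for all current rows; recursion stops.
Total rows emitted: 3.

3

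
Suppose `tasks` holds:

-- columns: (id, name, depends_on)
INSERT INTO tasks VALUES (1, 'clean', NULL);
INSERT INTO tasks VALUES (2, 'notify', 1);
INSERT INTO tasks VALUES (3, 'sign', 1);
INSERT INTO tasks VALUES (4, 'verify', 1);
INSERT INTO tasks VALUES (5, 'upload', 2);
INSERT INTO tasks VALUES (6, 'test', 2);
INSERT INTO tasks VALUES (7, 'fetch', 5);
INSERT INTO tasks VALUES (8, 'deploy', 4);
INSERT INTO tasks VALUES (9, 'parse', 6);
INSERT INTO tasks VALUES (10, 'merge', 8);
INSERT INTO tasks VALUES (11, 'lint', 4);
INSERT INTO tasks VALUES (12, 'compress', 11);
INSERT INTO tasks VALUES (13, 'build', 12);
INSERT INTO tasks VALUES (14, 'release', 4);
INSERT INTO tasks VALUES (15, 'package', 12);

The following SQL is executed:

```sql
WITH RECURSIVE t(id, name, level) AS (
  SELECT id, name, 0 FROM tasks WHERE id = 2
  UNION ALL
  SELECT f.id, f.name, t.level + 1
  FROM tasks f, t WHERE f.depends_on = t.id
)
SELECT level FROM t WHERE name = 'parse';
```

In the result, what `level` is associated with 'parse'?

Base: id=2 (notify) at level 0.
Iteration 1: rows with depends_on in {2} -> upload (id 5, level 1), test (id 6, level 1).
Iteration 2: rows with depends_on in {5,6} -> fetch (id 7, level 2), parse (id 9, level 2).
Iteration 3: no rows with depends_on in {7,9}; recursion stops.

2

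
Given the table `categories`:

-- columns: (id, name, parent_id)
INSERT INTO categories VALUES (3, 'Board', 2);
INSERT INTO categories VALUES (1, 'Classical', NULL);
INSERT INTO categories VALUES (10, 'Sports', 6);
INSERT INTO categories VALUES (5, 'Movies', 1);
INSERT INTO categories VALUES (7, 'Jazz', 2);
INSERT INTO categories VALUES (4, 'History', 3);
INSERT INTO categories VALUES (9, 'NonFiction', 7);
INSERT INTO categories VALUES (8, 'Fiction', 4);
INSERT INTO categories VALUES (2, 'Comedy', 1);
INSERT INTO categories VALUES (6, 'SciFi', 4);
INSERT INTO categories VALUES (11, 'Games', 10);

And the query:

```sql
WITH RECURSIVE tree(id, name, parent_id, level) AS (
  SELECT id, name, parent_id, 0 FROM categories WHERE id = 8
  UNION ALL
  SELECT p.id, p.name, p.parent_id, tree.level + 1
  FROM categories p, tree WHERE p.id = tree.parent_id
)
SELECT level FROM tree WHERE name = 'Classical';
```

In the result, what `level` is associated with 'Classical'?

Base: id=8 (Fiction), parent_id=4, level 0.
Iteration 1: join on id=4 -> History (id 4, parent_id=3, level 1).
Iteration 2: join on id=3 -> Board (id 3, parent_id=2, level 2).
Iteration 3: join on id=2 -> Comedy (id 2, parent_id=1, level 3).
Iteration 4: join on id=1 -> Classical (id 1, parent_id=NULL, level 4).
Iteration 5: parent_id is NULL; no match; recursion stops.

4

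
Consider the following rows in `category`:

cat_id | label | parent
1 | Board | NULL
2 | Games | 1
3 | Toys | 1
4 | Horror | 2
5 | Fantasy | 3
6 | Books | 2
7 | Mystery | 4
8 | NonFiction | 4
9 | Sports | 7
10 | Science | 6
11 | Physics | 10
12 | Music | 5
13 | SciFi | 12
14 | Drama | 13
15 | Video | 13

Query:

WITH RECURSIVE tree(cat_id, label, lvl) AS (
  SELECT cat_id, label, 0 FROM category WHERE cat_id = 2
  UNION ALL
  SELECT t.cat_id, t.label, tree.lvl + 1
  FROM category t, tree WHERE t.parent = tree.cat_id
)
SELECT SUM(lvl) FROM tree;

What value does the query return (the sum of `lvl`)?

14

Base: cat_id=2 (Games) at lvl 0.
Iteration 1: rows with parent in {2} -> Horror (id 4, lvl 1), Books (id 6, lvl 1).
Iteration 2: rows with parent in {4,6} -> Mystery (id 7, lvl 2), NonFiction (id 8, lvl 2), Science (id 10, lvl 2).
Iteration 3: rows with parent in {7,8,10} -> Sports (id 9, lvl 3), Physics (id 11, lvl 3).
Iteration 4: no rows with parent in {9,11}; recursion stops.
SUM(lvl) = 0 + 1 + 1 + 2 + 2 + 2 + 3 + 3 = 14.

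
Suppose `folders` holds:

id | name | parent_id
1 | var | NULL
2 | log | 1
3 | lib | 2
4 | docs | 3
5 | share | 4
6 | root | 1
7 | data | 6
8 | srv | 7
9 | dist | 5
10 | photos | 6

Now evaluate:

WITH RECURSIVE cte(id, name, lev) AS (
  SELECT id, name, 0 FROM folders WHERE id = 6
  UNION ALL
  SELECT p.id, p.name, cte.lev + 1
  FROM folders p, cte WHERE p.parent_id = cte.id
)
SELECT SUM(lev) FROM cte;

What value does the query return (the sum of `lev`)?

Base: id=6 (root) at lev 0.
Iteration 1: rows with parent_id in {6} -> data (id 7, lev 1), photos (id 10, lev 1).
Iteration 2: rows with parent_id in {7,10} -> srv (id 8, lev 2).
Iteration 3: no rows with parent_id in {8}; recursion stops.
SUM(lev) = 0 + 1 + 1 + 2 = 4.

4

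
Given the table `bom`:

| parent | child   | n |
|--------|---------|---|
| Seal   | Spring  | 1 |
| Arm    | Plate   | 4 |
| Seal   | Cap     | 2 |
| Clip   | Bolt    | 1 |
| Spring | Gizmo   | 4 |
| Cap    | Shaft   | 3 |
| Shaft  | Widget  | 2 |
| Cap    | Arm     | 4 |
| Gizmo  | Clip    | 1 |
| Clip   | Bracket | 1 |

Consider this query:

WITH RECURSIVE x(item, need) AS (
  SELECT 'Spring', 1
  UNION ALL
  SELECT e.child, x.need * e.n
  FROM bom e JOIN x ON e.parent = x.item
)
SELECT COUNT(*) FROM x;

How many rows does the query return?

5

Base: (Spring, need=1).
Iteration 1: components of {Spring} -> Gizmo = 1*4 = 4.
Iteration 2: components of {Gizmo} -> Clip = 4*1 = 4.
Iteration 3: components of {Clip} -> Bolt = 4*1 = 4, Bracket = 4*1 = 4.
Iteration 4: no further components; recursion stops.
Total rows emitted: 5.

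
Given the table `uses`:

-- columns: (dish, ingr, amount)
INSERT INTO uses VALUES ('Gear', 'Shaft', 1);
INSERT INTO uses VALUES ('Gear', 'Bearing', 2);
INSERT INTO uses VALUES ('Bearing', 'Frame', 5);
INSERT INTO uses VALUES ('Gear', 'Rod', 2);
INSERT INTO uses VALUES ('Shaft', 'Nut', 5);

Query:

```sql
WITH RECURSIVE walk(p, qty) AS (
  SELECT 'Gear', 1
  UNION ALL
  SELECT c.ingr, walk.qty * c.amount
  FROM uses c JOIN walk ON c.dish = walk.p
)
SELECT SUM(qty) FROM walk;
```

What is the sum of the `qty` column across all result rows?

Base: (Gear, qty=1).
Iteration 1: components of {Gear} -> Bearing = 1*2 = 2, Rod = 1*2 = 2, Shaft = 1*1 = 1.
Iteration 2: components of {Bearing,Rod,Shaft} -> Frame = 2*5 = 10, Nut = 1*5 = 5.
Iteration 3: no further components; recursion stops.
SUM(qty) = 1 + 1 + 2 + 2 + 5 + 10 = 21.

21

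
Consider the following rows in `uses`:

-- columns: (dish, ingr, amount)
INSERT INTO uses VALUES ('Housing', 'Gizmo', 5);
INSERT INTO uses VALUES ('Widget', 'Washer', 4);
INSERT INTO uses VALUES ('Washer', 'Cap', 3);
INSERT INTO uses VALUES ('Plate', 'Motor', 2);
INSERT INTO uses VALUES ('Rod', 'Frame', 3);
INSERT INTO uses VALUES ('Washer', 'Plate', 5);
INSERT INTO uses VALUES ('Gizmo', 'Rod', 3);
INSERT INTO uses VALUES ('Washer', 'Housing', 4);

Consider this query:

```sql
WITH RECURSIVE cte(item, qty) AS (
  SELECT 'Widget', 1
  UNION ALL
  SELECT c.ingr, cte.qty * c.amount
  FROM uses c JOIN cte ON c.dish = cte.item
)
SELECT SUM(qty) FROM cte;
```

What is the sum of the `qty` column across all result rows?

1133

Base: (Widget, qty=1).
Iteration 1: components of {Widget} -> Washer = 1*4 = 4.
Iteration 2: components of {Washer} -> Cap = 4*3 = 12, Housing = 4*4 = 16, Plate = 4*5 = 20.
Iteration 3: components of {Cap,Housing,Plate} -> Gizmo = 16*5 = 80, Motor = 20*2 = 40.
Iteration 4: components of {Gizmo,Motor} -> Rod = 80*3 = 240.
Iteration 5: components of {Rod} -> Frame = 240*3 = 720.
Iteration 6: no further components; recursion stops.
SUM(qty) = 1 + 4 + 16 + 12 + 20 + 80 + 40 + 240 + 720 = 1133.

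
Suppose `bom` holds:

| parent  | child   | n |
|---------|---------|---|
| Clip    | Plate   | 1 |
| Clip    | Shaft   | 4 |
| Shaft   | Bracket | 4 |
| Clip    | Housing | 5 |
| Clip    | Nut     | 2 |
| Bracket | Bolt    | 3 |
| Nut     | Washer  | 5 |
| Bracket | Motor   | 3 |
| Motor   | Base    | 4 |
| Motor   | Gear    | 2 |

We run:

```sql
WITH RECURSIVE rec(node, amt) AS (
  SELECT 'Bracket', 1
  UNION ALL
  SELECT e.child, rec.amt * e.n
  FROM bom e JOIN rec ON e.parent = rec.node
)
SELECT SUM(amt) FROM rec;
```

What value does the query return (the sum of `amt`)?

25

Base: (Bracket, amt=1).
Iteration 1: components of {Bracket} -> Bolt = 1*3 = 3, Motor = 1*3 = 3.
Iteration 2: components of {Bolt,Motor} -> Base = 3*4 = 12, Gear = 3*2 = 6.
Iteration 3: no further components; recursion stops.
SUM(amt) = 1 + 3 + 3 + 12 + 6 = 25.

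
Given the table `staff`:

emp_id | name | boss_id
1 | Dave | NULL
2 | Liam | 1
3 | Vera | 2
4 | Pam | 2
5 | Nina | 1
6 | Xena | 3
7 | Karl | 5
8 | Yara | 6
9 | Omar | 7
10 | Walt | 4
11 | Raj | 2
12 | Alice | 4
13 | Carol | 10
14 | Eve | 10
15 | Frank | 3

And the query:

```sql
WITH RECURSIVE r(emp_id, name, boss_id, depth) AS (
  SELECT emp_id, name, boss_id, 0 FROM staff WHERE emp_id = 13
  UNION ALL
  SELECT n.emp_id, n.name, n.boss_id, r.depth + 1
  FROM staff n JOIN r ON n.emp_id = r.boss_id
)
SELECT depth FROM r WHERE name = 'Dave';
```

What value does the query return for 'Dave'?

Base: emp_id=13 (Carol), boss_id=10, depth 0.
Iteration 1: join on emp_id=10 -> Walt (id 10, boss_id=4, depth 1).
Iteration 2: join on emp_id=4 -> Pam (id 4, boss_id=2, depth 2).
Iteration 3: join on emp_id=2 -> Liam (id 2, boss_id=1, depth 3).
Iteration 4: join on emp_id=1 -> Dave (id 1, boss_id=NULL, depth 4).
Iteration 5: boss_id is NULL; no match; recursion stops.

4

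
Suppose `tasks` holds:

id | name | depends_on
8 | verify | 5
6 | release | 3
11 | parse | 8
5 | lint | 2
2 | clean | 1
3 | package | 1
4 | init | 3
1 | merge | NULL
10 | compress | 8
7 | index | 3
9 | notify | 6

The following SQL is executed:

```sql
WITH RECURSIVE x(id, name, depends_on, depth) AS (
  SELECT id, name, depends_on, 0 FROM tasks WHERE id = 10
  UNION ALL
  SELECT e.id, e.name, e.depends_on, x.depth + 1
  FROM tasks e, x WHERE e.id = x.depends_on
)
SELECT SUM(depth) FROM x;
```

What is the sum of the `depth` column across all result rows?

10

Base: id=10 (compress), depends_on=8, depth 0.
Iteration 1: join on id=8 -> verify (id 8, depends_on=5, depth 1).
Iteration 2: join on id=5 -> lint (id 5, depends_on=2, depth 2).
Iteration 3: join on id=2 -> clean (id 2, depends_on=1, depth 3).
Iteration 4: join on id=1 -> merge (id 1, depends_on=NULL, depth 4).
Iteration 5: depends_on is NULL; no match; recursion stops.
SUM(depth) = 0 + 1 + 2 + 3 + 4 = 10.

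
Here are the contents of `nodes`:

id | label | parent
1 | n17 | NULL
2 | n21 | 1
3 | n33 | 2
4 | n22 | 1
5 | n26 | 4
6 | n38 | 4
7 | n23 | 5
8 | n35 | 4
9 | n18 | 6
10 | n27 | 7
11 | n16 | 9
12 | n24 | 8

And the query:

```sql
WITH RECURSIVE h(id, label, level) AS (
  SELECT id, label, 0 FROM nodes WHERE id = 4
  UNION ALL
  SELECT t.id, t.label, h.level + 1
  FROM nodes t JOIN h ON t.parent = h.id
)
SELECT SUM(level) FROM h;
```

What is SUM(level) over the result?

15

Base: id=4 (n22) at level 0.
Iteration 1: rows with parent in {4} -> n26 (id 5, level 1), n38 (id 6, level 1), n35 (id 8, level 1).
Iteration 2: rows with parent in {5,6,8} -> n23 (id 7, level 2), n18 (id 9, level 2), n24 (id 12, level 2).
Iteration 3: rows with parent in {7,9,12} -> n27 (id 10, level 3), n16 (id 11, level 3).
Iteration 4: no rows with parent in {10,11}; recursion stops.
SUM(level) = 0 + 1 + 1 + 1 + 2 + 2 + 2 + 3 + 3 = 15.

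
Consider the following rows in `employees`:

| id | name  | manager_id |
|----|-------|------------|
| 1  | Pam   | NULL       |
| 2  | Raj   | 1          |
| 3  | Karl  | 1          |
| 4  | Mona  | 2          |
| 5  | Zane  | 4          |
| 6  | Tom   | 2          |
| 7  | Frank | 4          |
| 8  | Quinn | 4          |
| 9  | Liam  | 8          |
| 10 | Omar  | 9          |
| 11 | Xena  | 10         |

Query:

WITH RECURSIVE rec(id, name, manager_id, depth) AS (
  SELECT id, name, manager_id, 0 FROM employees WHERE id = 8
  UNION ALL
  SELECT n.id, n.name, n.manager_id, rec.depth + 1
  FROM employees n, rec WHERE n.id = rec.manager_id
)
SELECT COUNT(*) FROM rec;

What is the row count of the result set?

Base: id=8 (Quinn), manager_id=4, depth 0.
Iteration 1: join on id=4 -> Mona (id 4, manager_id=2, depth 1).
Iteration 2: join on id=2 -> Raj (id 2, manager_id=1, depth 2).
Iteration 3: join on id=1 -> Pam (id 1, manager_id=NULL, depth 3).
Iteration 4: manager_id is NULL; no match; recursion stops.
Total rows emitted: 4.

4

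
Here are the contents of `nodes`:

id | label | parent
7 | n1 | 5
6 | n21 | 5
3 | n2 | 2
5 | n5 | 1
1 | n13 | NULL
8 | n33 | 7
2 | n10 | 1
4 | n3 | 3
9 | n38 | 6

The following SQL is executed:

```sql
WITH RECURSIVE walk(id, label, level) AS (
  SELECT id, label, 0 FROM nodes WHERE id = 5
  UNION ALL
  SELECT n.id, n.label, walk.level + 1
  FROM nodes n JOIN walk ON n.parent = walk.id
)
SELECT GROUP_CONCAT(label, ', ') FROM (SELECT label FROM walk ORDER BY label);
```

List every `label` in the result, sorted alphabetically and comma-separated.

n1, n21, n33, n38, n5

Base: id=5 (n5) at level 0.
Iteration 1: rows with parent in {5} -> n21 (id 6, level 1), n1 (id 7, level 1).
Iteration 2: rows with parent in {6,7} -> n33 (id 8, level 2), n38 (id 9, level 2).
Iteration 3: no rows with parent in {8,9}; recursion stops.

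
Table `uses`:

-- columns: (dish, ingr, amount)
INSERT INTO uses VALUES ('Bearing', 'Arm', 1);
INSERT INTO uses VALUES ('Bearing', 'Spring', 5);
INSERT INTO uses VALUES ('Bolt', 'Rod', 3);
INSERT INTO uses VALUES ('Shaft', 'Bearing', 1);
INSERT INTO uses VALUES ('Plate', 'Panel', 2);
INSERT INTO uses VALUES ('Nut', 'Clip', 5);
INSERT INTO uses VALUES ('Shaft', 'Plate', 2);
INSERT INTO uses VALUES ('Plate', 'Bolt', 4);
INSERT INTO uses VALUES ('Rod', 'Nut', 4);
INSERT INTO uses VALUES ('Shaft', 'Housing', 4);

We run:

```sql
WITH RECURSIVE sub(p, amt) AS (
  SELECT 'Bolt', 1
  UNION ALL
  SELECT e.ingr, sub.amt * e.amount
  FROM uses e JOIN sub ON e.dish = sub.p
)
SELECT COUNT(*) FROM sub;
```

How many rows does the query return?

4

Base: (Bolt, amt=1).
Iteration 1: components of {Bolt} -> Rod = 1*3 = 3.
Iteration 2: components of {Rod} -> Nut = 3*4 = 12.
Iteration 3: components of {Nut} -> Clip = 12*5 = 60.
Iteration 4: no further components; recursion stops.
Total rows emitted: 4.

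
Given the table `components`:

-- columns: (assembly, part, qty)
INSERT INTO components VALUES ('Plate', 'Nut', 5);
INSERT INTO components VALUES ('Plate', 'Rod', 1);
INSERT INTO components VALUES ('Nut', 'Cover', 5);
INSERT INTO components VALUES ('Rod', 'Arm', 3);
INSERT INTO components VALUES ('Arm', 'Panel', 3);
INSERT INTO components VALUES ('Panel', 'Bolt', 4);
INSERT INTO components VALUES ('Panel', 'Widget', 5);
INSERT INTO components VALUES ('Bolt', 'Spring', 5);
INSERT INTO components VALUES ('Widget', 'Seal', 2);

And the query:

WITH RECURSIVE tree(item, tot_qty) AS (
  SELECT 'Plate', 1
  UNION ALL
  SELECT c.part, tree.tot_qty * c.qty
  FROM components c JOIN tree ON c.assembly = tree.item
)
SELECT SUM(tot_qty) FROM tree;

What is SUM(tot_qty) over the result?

395

Base: (Plate, tot_qty=1).
Iteration 1: components of {Plate} -> Nut = 1*5 = 5, Rod = 1*1 = 1.
Iteration 2: components of {Nut,Rod} -> Arm = 1*3 = 3, Cover = 5*5 = 25.
Iteration 3: components of {Arm,Cover} -> Panel = 3*3 = 9.
Iteration 4: components of {Panel} -> Bolt = 9*4 = 36, Widget = 9*5 = 45.
Iteration 5: components of {Bolt,Widget} -> Seal = 45*2 = 90, Spring = 36*5 = 180.
Iteration 6: no further components; recursion stops.
SUM(tot_qty) = 1 + 5 + 1 + 25 + 3 + 9 + 36 + 45 + 180 + 90 = 395.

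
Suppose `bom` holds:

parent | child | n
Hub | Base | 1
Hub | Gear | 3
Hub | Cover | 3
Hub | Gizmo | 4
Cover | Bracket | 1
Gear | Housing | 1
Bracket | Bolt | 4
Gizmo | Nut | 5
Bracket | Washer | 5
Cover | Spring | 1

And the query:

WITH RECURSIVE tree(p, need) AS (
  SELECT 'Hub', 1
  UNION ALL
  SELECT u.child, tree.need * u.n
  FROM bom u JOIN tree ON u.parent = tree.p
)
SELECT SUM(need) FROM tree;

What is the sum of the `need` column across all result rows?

Base: (Hub, need=1).
Iteration 1: components of {Hub} -> Base = 1*1 = 1, Cover = 1*3 = 3, Gear = 1*3 = 3, Gizmo = 1*4 = 4.
Iteration 2: components of {Base,Cover,Gear,Gizmo} -> Bracket = 3*1 = 3, Housing = 3*1 = 3, Nut = 4*5 = 20, Spring = 3*1 = 3.
Iteration 3: components of {Bracket,Housing,Nut,Spring} -> Bolt = 3*4 = 12, Washer = 3*5 = 15.
Iteration 4: no further components; recursion stops.
SUM(need) = 1 + 1 + 3 + 3 + 4 + 3 + 3 + 3 + 20 + 12 + 15 = 68.

68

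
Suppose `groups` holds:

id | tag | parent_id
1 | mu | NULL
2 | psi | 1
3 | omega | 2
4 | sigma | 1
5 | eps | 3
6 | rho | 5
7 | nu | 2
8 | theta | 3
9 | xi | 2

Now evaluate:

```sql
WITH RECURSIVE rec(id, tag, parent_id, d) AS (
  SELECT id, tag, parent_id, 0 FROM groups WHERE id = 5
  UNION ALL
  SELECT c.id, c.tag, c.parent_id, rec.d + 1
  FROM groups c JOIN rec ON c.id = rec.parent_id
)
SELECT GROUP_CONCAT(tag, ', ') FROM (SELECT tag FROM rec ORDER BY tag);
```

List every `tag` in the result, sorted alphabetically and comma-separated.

eps, mu, omega, psi

Base: id=5 (eps), parent_id=3, d 0.
Iteration 1: join on id=3 -> omega (id 3, parent_id=2, d 1).
Iteration 2: join on id=2 -> psi (id 2, parent_id=1, d 2).
Iteration 3: join on id=1 -> mu (id 1, parent_id=NULL, d 3).
Iteration 4: parent_id is NULL; no match; recursion stops.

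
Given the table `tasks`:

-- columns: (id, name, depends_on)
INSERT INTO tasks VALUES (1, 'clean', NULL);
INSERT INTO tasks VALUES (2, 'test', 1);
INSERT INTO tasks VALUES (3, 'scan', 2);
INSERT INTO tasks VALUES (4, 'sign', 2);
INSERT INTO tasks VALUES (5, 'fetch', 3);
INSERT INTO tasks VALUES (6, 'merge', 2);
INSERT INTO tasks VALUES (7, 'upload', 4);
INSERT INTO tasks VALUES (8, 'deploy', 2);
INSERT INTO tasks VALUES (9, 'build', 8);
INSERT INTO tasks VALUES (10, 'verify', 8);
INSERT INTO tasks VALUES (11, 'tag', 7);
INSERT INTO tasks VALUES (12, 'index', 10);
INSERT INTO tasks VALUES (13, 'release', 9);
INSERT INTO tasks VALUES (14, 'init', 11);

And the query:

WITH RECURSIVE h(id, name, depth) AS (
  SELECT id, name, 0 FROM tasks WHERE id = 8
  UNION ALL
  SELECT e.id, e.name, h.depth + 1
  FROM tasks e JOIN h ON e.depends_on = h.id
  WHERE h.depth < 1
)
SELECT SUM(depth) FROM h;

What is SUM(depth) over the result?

Base: id=8 (deploy) at depth 0.
Iteration 1: rows with depends_on in {8} -> build (id 9, depth 1), verify (id 10, depth 1).
Iteration 2: depth < 1 fails for all current rows; recursion stops.
SUM(depth) = 0 + 1 + 1 = 2.

2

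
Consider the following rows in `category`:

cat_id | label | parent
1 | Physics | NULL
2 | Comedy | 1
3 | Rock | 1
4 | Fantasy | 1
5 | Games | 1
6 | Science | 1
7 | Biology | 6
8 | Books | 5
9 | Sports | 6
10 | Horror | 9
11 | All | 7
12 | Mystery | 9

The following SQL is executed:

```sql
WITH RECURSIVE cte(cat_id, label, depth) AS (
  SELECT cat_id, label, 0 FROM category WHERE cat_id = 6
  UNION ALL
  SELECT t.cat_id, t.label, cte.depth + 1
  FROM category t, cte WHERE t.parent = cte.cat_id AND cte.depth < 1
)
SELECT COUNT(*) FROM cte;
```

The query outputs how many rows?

Base: cat_id=6 (Science) at depth 0.
Iteration 1: rows with parent in {6} -> Biology (id 7, depth 1), Sports (id 9, depth 1).
Iteration 2: depth < 1 fails for all current rows; recursion stops.
Total rows emitted: 3.

3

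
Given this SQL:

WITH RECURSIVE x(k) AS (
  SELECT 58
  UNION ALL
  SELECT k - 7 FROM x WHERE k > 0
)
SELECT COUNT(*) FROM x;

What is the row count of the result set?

10

Base: k=58.
Iteration 1: 58 > 0 holds -> k = 58 - 7 = 51.
Iteration 2: 51 > 0 holds -> k = 51 - 7 = 44.
Iteration 3: 44 > 0 holds -> k = 44 - 7 = 37.
Iteration 4: 37 > 0 holds -> k = 37 - 7 = 30.
Iteration 5: 30 > 0 holds -> k = 30 - 7 = 23.
Iteration 6: 23 > 0 holds -> k = 23 - 7 = 16.
Iteration 7: 16 > 0 holds -> k = 16 - 7 = 9.
Iteration 8: 9 > 0 holds -> k = 9 - 7 = 2.
Iteration 9: 2 > 0 holds -> k = 2 - 7 = -5.
Iteration 10: -5 > 0 fails; recursion stops.
Total rows emitted: 10.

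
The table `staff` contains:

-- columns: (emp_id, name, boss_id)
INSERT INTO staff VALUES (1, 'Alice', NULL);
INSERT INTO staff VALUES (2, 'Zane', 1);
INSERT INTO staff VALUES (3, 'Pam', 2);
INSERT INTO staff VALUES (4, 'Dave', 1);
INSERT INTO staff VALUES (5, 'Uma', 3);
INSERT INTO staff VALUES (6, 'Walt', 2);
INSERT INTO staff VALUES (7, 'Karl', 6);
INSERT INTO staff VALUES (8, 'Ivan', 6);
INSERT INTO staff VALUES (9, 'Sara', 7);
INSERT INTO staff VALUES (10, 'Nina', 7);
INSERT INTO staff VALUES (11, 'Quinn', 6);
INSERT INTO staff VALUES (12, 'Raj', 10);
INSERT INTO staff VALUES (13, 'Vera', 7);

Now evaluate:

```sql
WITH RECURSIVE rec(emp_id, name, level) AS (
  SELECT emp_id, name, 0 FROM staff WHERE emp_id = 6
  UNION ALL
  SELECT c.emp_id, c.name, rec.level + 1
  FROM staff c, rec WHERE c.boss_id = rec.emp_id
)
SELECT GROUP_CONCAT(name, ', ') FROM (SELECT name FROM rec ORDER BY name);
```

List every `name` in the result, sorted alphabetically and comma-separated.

Base: emp_id=6 (Walt) at level 0.
Iteration 1: rows with boss_id in {6} -> Karl (id 7, level 1), Ivan (id 8, level 1), Quinn (id 11, level 1).
Iteration 2: rows with boss_id in {7,8,11} -> Sara (id 9, level 2), Nina (id 10, level 2), Vera (id 13, level 2).
Iteration 3: rows with boss_id in {9,10,13} -> Raj (id 12, level 3).
Iteration 4: no rows with boss_id in {12}; recursion stops.

Ivan, Karl, Nina, Quinn, Raj, Sara, Vera, Walt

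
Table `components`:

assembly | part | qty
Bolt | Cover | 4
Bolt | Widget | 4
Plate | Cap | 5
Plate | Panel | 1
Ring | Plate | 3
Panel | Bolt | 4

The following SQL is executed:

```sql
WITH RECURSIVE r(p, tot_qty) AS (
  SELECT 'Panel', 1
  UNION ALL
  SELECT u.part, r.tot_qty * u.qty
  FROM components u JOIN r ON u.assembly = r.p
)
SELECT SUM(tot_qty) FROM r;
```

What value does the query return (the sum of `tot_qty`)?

Base: (Panel, tot_qty=1).
Iteration 1: components of {Panel} -> Bolt = 1*4 = 4.
Iteration 2: components of {Bolt} -> Cover = 4*4 = 16, Widget = 4*4 = 16.
Iteration 3: no further components; recursion stops.
SUM(tot_qty) = 1 + 4 + 16 + 16 = 37.

37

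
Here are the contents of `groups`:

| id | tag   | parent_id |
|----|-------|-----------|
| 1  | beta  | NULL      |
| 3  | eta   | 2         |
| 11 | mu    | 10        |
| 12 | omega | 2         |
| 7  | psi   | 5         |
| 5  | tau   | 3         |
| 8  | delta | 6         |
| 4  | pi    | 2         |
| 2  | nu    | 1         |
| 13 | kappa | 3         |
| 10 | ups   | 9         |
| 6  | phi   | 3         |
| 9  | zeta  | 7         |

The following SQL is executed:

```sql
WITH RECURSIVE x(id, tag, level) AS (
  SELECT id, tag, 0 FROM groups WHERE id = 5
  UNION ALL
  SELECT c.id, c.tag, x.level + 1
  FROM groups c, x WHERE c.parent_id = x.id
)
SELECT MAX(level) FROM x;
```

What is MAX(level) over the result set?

4

Base: id=5 (tau) at level 0.
Iteration 1: rows with parent_id in {5} -> psi (id 7, level 1).
Iteration 2: rows with parent_id in {7} -> zeta (id 9, level 2).
Iteration 3: rows with parent_id in {9} -> ups (id 10, level 3).
Iteration 4: rows with parent_id in {10} -> mu (id 11, level 4).
Iteration 5: no rows with parent_id in {11}; recursion stops.
level values: 0, 1, 2, 3, 4; the maximum is 4.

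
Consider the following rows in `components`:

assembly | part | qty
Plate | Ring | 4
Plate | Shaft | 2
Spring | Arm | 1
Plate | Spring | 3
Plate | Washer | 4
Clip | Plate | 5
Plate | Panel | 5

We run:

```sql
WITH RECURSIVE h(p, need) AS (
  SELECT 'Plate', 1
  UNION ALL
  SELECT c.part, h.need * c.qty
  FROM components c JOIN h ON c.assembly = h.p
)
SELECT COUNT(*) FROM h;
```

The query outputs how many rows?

7

Base: (Plate, need=1).
Iteration 1: components of {Plate} -> Panel = 1*5 = 5, Ring = 1*4 = 4, Shaft = 1*2 = 2, Spring = 1*3 = 3, Washer = 1*4 = 4.
Iteration 2: components of {Panel,Ring,Shaft,Spring,Washer} -> Arm = 3*1 = 3.
Iteration 3: no further components; recursion stops.
Total rows emitted: 7.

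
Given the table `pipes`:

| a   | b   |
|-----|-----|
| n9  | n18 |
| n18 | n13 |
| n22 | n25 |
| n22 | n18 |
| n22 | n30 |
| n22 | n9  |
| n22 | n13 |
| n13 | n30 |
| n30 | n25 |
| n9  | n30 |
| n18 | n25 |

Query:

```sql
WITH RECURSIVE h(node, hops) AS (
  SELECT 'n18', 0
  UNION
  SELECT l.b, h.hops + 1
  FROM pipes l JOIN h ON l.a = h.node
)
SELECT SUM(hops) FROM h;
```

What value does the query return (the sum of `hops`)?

Base: (n18, hops=0).
Iteration 1: edges from {n18} -> (n13, hops=1), (n25, hops=1).
Iteration 2: edges from {n13,n25} -> (n30, hops=2).
Iteration 3: edges from {n30} -> (n25, hops=3).
Iteration 4: no outgoing edges from {n25}; recursion stops.
SUM(hops) = 0 + 1 + 1 + 2 + 3 = 7.

7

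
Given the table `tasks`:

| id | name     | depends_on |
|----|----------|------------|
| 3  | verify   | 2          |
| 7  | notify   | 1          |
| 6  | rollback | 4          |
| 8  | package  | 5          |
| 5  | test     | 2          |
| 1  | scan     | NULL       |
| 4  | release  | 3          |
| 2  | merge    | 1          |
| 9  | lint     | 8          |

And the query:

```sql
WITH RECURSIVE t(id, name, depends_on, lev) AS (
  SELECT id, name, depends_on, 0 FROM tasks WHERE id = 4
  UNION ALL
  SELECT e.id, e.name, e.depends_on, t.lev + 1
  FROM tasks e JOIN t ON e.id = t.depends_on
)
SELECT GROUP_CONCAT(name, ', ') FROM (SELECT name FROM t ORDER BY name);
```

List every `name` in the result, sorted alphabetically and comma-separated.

merge, release, scan, verify

Base: id=4 (release), depends_on=3, lev 0.
Iteration 1: join on id=3 -> verify (id 3, depends_on=2, lev 1).
Iteration 2: join on id=2 -> merge (id 2, depends_on=1, lev 2).
Iteration 3: join on id=1 -> scan (id 1, depends_on=NULL, lev 3).
Iteration 4: depends_on is NULL; no match; recursion stops.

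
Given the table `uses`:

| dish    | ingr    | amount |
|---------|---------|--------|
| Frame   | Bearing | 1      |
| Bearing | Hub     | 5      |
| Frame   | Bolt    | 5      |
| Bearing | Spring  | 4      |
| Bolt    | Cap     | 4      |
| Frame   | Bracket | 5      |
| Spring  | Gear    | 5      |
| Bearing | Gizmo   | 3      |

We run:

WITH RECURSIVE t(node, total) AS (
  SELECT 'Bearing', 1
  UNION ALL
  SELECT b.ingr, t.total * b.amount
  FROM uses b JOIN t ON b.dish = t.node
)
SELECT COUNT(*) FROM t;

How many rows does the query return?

5

Base: (Bearing, total=1).
Iteration 1: components of {Bearing} -> Gizmo = 1*3 = 3, Hub = 1*5 = 5, Spring = 1*4 = 4.
Iteration 2: components of {Gizmo,Hub,Spring} -> Gear = 4*5 = 20.
Iteration 3: no further components; recursion stops.
Total rows emitted: 5.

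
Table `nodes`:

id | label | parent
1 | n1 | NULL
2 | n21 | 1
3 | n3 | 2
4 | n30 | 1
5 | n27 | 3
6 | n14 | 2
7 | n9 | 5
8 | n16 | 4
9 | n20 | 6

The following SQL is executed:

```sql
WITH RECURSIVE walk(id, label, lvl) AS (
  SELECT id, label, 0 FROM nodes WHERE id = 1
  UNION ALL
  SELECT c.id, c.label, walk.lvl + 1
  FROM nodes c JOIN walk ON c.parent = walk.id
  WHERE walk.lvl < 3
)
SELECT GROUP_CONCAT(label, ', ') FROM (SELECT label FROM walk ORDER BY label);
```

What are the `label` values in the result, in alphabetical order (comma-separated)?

Base: id=1 (n1) at lvl 0.
Iteration 1: rows with parent in {1} -> n21 (id 2, lvl 1), n30 (id 4, lvl 1).
Iteration 2: rows with parent in {2,4} -> n3 (id 3, lvl 2), n14 (id 6, lvl 2), n16 (id 8, lvl 2).
Iteration 3: rows with parent in {3,6,8} -> n27 (id 5, lvl 3), n20 (id 9, lvl 3).
Iteration 4: lvl < 3 fails for all current rows; recursion stops.

n1, n14, n16, n20, n21, n27, n3, n30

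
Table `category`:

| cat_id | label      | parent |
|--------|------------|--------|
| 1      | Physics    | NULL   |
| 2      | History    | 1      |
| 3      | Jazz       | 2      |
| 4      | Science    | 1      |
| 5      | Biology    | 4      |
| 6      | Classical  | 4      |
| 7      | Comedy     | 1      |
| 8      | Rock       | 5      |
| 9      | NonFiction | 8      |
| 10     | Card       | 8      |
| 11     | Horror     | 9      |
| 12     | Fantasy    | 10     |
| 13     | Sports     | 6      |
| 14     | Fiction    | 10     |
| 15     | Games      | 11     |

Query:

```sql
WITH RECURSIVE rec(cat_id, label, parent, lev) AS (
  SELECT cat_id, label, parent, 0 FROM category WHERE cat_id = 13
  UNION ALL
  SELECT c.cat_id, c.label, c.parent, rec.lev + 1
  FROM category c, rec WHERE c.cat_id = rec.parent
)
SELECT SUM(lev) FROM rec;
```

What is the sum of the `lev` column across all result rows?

Base: cat_id=13 (Sports), parent=6, lev 0.
Iteration 1: join on cat_id=6 -> Classical (id 6, parent=4, lev 1).
Iteration 2: join on cat_id=4 -> Science (id 4, parent=1, lev 2).
Iteration 3: join on cat_id=1 -> Physics (id 1, parent=NULL, lev 3).
Iteration 4: parent is NULL; no match; recursion stops.
SUM(lev) = 0 + 1 + 2 + 3 = 6.

6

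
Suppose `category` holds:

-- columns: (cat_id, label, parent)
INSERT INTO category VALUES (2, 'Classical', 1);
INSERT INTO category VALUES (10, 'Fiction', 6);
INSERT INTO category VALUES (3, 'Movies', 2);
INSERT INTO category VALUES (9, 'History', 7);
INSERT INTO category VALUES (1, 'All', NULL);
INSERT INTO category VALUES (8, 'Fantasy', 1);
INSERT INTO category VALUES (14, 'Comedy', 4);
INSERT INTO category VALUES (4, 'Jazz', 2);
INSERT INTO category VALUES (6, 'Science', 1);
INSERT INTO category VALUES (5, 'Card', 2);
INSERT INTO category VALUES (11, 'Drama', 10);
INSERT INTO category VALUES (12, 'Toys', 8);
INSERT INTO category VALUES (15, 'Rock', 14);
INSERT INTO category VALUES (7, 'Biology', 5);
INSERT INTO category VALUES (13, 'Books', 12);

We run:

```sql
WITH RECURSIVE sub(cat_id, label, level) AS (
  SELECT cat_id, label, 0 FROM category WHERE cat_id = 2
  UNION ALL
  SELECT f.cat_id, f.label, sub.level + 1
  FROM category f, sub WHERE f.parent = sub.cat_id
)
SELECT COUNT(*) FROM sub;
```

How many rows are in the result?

Base: cat_id=2 (Classical) at level 0.
Iteration 1: rows with parent in {2} -> Movies (id 3, level 1), Jazz (id 4, level 1), Card (id 5, level 1).
Iteration 2: rows with parent in {3,4,5} -> Biology (id 7, level 2), Comedy (id 14, level 2).
Iteration 3: rows with parent in {7,14} -> History (id 9, level 3), Rock (id 15, level 3).
Iteration 4: no rows with parent in {9,15}; recursion stops.
Total rows emitted: 8.

8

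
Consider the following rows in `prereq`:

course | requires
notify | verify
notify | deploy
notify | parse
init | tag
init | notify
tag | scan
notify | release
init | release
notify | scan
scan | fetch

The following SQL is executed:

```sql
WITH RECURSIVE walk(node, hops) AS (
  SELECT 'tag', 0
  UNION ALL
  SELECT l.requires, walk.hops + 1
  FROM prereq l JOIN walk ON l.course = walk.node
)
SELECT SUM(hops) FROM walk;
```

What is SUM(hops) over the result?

3

Base: (tag, hops=0).
Iteration 1: edges from {tag} -> (scan, hops=1).
Iteration 2: edges from {scan} -> (fetch, hops=2).
Iteration 3: no outgoing edges from {fetch}; recursion stops.
SUM(hops) = 0 + 1 + 2 = 3.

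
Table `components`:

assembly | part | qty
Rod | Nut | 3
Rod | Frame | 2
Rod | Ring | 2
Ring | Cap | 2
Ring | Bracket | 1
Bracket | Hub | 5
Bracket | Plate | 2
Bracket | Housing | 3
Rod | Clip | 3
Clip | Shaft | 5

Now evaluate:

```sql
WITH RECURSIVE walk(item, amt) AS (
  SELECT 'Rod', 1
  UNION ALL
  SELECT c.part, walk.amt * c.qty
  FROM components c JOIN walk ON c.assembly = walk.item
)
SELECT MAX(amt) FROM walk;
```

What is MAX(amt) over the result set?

Base: (Rod, amt=1).
Iteration 1: components of {Rod} -> Clip = 1*3 = 3, Frame = 1*2 = 2, Nut = 1*3 = 3, Ring = 1*2 = 2.
Iteration 2: components of {Clip,Frame,Nut,Ring} -> Bracket = 2*1 = 2, Cap = 2*2 = 4, Shaft = 3*5 = 15.
Iteration 3: components of {Bracket,Cap,Shaft} -> Housing = 2*3 = 6, Hub = 2*5 = 10, Plate = 2*2 = 4.
Iteration 4: no further components; recursion stops.
amt values: 1, 3, 2, 2, 3, 4, 2, 15, 10, 4, 6; the maximum is 15.

15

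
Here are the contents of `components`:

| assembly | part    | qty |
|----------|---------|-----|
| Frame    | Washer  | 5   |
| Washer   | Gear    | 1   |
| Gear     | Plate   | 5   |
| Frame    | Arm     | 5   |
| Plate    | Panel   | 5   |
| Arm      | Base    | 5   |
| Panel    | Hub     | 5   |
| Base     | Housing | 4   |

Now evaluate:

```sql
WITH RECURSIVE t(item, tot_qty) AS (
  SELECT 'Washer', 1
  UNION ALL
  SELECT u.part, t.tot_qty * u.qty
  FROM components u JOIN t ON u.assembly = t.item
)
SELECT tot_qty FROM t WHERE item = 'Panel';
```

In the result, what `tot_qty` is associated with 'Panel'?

Base: (Washer, tot_qty=1).
Iteration 1: components of {Washer} -> Gear = 1*1 = 1.
Iteration 2: components of {Gear} -> Plate = 1*5 = 5.
Iteration 3: components of {Plate} -> Panel = 5*5 = 25.
Iteration 4: components of {Panel} -> Hub = 25*5 = 125.
Iteration 5: no further components; recursion stops.

25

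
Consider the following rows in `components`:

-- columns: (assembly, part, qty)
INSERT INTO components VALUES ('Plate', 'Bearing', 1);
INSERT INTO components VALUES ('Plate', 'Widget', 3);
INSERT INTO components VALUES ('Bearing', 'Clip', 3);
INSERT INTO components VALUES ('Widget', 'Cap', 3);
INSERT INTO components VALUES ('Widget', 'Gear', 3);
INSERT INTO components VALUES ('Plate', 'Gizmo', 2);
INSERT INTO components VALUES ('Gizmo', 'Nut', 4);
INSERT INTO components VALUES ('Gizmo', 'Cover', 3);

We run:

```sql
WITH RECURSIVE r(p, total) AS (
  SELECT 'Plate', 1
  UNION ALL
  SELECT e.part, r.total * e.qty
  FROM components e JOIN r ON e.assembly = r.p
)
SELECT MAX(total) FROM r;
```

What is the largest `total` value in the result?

9

Base: (Plate, total=1).
Iteration 1: components of {Plate} -> Bearing = 1*1 = 1, Gizmo = 1*2 = 2, Widget = 1*3 = 3.
Iteration 2: components of {Bearing,Gizmo,Widget} -> Cap = 3*3 = 9, Clip = 1*3 = 3, Cover = 2*3 = 6, Gear = 3*3 = 9, Nut = 2*4 = 8.
Iteration 3: no further components; recursion stops.
total values: 1, 1, 3, 2, 3, 9, 9, 8, 6; the maximum is 9.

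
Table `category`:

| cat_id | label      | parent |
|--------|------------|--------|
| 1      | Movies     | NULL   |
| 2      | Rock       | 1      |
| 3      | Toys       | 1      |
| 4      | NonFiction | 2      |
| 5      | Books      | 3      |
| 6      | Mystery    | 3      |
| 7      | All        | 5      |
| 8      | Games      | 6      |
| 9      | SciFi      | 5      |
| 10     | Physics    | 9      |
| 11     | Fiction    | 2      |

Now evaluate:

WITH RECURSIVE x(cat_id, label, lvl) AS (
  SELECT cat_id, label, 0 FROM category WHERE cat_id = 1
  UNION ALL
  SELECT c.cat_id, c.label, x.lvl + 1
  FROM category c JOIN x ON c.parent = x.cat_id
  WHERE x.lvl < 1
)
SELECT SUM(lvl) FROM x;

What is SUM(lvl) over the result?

2

Base: cat_id=1 (Movies) at lvl 0.
Iteration 1: rows with parent in {1} -> Rock (id 2, lvl 1), Toys (id 3, lvl 1).
Iteration 2: lvl < 1 fails for all current rows; recursion stops.
SUM(lvl) = 0 + 1 + 1 = 2.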